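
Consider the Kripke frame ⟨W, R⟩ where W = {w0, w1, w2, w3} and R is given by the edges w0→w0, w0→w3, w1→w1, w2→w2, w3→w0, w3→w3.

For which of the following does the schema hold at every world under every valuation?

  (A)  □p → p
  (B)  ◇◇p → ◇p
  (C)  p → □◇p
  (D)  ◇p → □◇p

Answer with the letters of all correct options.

R is reflexive: each world relates to itself.
R is symmetric: every R-edge is matched by its reverse.
R is transitive: R is closed under composition.
R is euclidean: any two R-successors of the same world are R-related.
(A) axiom T: valid iff R is reflexive. R is reflexive — valid.
(B) ◇◇p → ◇p is the dual of axiom 4, which corresponds to transitivity. R is transitive — valid.
(C) p → □◇p is axiom B, which corresponds to symmetry. R is symmetric — valid.
(D) ◇p → □◇p is axiom 5, which corresponds to the euclidean property. R is euclidean — valid.

A, B, C, D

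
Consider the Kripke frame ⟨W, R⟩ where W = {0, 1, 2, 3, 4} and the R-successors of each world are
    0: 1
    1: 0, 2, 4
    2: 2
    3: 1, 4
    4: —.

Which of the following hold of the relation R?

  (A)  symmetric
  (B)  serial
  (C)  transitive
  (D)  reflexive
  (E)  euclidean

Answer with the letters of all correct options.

(A) not symmetric: 1 R 2 but not 2 R 1.
(B) not serial: 4 has no R-successor.
(C) not transitive: 0 R 1 and 1 R 0 but not 0 R 0.
(D) not reflexive: not 0 R 0.
(E) not euclidean: 1 R 0 and 1 R 2 but not 0 R 2.

none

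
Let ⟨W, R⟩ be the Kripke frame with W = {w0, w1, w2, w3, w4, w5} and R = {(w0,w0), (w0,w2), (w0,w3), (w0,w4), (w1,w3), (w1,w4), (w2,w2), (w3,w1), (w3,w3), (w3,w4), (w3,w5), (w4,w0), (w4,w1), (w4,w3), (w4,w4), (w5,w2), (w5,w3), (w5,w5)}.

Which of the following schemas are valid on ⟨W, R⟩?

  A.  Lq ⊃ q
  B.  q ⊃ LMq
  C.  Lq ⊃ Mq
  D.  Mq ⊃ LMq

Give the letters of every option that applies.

C

R is not reflexive: not w1 R w1.
R is not symmetric: w0 R w2 but not w2 R w0.
R is not euclidean: w0 R w2 and w0 R w0 but not w2 R w0.
R is serial: every world has an R-successor.
(A) Lq ⊃ q is axiom T, which corresponds to reflexivity. R is not reflexive — not valid.
(B) q ⊃ LMq is axiom B, which corresponds to symmetry. R is not symmetric — not valid.
(C) Lq ⊃ Mq is axiom D; it is valid on a frame exactly when R is serial. R is serial, so valid.
(D) Mq ⊃ LMq is axiom 5; it is valid on a frame exactly when R is euclidean. R is not euclidean, so not valid.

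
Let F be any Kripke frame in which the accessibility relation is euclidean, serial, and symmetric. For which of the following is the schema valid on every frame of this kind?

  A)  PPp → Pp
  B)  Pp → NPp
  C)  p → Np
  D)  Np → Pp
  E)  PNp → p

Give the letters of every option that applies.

Serial, symmetric and euclidean together give transitive (from symmetry + euclidean) and then reflexive; the relation is an equivalence.
(A) the dual of axiom 4: valid iff R is transitive. Every such R is transitive — valid.
(B) Pp → NPp is axiom 5, which corresponds to the euclidean property. Every such R is euclidean — valid.
(C) p → Np is equivalent to ◇p→p; it holds exactly when R ⊆ identity. Such an R need not be a subset of the identity — not valid.
(D) Np → Pp (axiom D) characterises the serial frames. Every such R is serial — valid.
(E) PNp → p is the dual of axiom B, which corresponds to symmetry. Every such R is symmetric — valid.

A, B, D, E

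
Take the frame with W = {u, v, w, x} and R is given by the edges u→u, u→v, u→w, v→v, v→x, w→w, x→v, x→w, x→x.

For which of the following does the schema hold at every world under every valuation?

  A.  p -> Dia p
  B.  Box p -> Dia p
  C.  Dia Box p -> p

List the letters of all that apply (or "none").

R is reflexive: each world relates to itself.
R is not symmetric: u R v but not v R u.
R is serial: every world has an R-successor.
(A) p -> Dia p is the dual of axiom T; it is valid on a frame exactly when R is reflexive. R is reflexive, so valid.
(B) Box p -> Dia p (axiom D) characterises the serial frames. R is serial — valid.
(C) Dia Box p -> p (the dual of axiom B) characterises the symmetric frames. R is not symmetric — not valid.

A, B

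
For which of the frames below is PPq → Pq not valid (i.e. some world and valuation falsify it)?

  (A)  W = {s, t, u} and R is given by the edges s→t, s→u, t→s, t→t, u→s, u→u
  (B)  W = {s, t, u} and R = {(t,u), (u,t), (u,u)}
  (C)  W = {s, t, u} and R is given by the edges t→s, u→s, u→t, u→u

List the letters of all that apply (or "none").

A, B

The schema PPq → Pq is the dual of axiom 4; it is valid on a frame iff R is transitive.
(A) R is not transitive (s R t and t R s but not s R s), so the schema fails here.
(B) R is not transitive (t R u and u R t but not t R t), so the schema fails here.
(C) R is transitive (R is closed under composition), so the schema is valid here.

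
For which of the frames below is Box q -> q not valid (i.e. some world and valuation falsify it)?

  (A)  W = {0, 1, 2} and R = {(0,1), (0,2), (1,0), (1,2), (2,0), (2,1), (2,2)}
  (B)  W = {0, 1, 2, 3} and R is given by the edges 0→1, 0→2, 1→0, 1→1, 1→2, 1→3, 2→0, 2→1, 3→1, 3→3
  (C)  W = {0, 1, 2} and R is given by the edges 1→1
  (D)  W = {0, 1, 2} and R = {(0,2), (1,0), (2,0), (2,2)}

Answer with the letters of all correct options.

The schema Box q -> q is axiom T; it is valid on a frame iff R is reflexive.
(A) R is not reflexive (not 0 R 0), so the schema fails here.
(B) R is not reflexive (not 0 R 0), so the schema fails here.
(C) R is not reflexive (not 0 R 0), so the schema fails here.
(D) R is not reflexive (not 0 R 0), so the schema fails here.

A, B, C, D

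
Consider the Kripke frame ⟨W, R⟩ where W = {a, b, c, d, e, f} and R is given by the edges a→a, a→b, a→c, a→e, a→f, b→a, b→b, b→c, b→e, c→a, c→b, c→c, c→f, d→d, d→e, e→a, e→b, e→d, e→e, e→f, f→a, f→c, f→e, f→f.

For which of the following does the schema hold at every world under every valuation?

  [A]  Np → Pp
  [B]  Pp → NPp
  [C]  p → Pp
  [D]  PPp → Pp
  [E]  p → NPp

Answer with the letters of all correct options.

A, C, E

R is reflexive: each world relates to itself.
R is symmetric: every R-edge is matched by its reverse.
R is not transitive: a R e and e R d but not a R d.
R is not euclidean: a R b and a R f but not b R f.
R is serial: every world has an R-successor.
(A) Np → Pp is axiom D; it is valid on a frame exactly when R is serial. R is serial, so valid.
(B) axiom 5: valid iff R is euclidean. R is not euclidean — not valid.
(C) p → Pp (the dual of axiom T) characterises the reflexive frames. R is reflexive — valid.
(D) PPp → Pp is the dual of axiom 4, which corresponds to transitivity. R is not transitive — not valid.
(E) p → NPp is axiom B, which corresponds to symmetry. R is symmetric — valid.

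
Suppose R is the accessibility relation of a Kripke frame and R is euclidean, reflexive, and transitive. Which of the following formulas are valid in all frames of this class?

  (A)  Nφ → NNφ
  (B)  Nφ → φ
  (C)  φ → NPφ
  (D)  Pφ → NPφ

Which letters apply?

A, B, C, D

A relation that is euclidean, reflexive, and transitive is also serial and symmetric.
(A) Nφ → NNφ is axiom 4, which corresponds to transitivity. Every such R is transitive — valid.
(B) axiom T: valid iff R is reflexive. Every such R is reflexive — valid.
(C) φ → NPφ (axiom B) characterises the symmetric frames. Every such R is symmetric — valid.
(D) axiom 5: valid iff R is euclidean. Every such R is euclidean — valid.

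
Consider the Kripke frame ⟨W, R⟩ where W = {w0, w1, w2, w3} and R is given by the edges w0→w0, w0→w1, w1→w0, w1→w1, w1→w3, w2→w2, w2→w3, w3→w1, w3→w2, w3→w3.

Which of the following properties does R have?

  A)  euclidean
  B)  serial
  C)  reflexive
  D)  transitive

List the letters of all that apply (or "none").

B, C

(A) not euclidean: w1 R w0 and w1 R w3 but not w0 R w3.
(B) serial: every world has an R-successor.
(C) reflexive: each world relates to itself.
(D) not transitive: w0 R w1 and w1 R w3 but not w0 R w3.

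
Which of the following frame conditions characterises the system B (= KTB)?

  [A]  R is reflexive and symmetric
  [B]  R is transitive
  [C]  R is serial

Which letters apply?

(A) B (= KTB) is sound and complete for exactly this class.
(B) this class determines K4, not B (= KTB).
(C) this class determines D, not B (= KTB).

A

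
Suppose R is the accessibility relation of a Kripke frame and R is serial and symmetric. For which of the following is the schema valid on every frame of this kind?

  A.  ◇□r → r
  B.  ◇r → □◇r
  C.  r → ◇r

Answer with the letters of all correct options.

(A) the dual of axiom B: valid iff R is symmetric. Every such R is symmetric — valid.
(B) ◇r → □◇r (axiom 5) characterises the euclidean frames. Such an R need not be euclidean — not valid.
(C) r → ◇r is the dual of axiom T; it is valid on a frame exactly when R is reflexive. Such an R need not be reflexive, so not valid.

A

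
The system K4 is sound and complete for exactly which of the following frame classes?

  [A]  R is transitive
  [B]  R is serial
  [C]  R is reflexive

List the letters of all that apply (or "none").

A

(A) K4 is sound and complete for exactly this class.
(B) this class determines D, not K4.
(C) this class determines T (= KT), not K4.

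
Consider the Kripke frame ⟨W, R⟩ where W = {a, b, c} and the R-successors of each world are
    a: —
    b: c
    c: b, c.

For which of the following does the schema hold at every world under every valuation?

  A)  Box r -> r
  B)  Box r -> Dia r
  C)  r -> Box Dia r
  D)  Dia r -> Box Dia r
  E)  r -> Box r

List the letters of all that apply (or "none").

R is not reflexive: not a R a.
R is symmetric: every R-edge is matched by its reverse.
R is not euclidean: c R b and c R b but not b R b.
R is not serial: a has no R-successor.
R is not a subset of the identity: b R c with b ≠ c.
(A) axiom T: valid iff R is reflexive. R is not reflexive — not valid.
(B) Box r -> Dia r is axiom D; it is valid on a frame exactly when R is serial. R is not serial, so not valid.
(C) r -> Box Dia r is axiom B; it is valid on a frame exactly when R is symmetric. R is symmetric, so valid.
(D) Dia r -> Box Dia r is axiom 5; it is valid on a frame exactly when R is euclidean. R is not euclidean, so not valid.
(E) r -> Box r is valid only on frames where every R-edge is a self-loop. Here R ⊄ identity — not valid.

C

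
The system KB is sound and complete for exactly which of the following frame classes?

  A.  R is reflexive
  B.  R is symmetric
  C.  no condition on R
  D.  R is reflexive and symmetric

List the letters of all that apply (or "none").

B

(A) this class determines T (= KT), not KB.
(B) KB is sound and complete for exactly this class.
(C) this class determines K, not KB.
(D) this class determines B (= KTB), not KB.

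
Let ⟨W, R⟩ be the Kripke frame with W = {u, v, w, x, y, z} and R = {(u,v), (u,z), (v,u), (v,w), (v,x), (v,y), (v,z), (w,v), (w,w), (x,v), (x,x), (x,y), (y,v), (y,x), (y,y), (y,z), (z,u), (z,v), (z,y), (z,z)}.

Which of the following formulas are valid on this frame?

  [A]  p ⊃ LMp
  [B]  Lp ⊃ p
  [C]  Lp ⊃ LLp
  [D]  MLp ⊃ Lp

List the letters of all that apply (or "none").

A

R is not reflexive: not u R u.
R is symmetric: every R-edge is matched by its reverse.
R is not transitive: u R v and v R u but not u R u.
R is not euclidean: v R u and v R w but not u R w.
(A) axiom B: valid iff R is symmetric. R is symmetric — valid.
(B) axiom T: valid iff R is reflexive. R is not reflexive — not valid.
(C) Lp ⊃ LLp (axiom 4) characterises the transitive frames. R is not transitive — not valid.
(D) MLp ⊃ Lp is the dual of axiom 5; it is valid on a frame exactly when R is euclidean. R is not euclidean, so not valid.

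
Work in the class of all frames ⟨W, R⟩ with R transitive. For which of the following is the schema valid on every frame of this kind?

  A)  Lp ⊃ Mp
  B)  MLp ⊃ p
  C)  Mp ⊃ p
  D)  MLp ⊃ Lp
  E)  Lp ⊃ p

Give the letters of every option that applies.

none

(A) Lp ⊃ Mp (axiom D) characterises the serial frames. Such an R need not be serial — not valid.
(B) MLp ⊃ p is the dual of axiom B; it is valid on a frame exactly when R is symmetric. Such an R need not be symmetric, so not valid.
(C) Mp ⊃ p is valid only on frames where every R-edge is a self-loop. Such an R need not be a subset of the identity — not valid.
(D) MLp ⊃ Lp is the dual of axiom 5, which corresponds to the euclidean property. Such an R need not be euclidean — not valid.
(E) Lp ⊃ p is axiom T, which corresponds to reflexivity. Such an R need not be reflexive — not valid.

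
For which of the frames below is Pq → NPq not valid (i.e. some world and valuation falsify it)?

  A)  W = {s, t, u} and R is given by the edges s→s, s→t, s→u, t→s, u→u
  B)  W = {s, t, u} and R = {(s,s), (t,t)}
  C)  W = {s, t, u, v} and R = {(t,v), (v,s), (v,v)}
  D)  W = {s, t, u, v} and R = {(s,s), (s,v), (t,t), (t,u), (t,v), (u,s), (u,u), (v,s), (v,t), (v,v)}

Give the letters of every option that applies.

A, C, D

The schema Pq → NPq is axiom 5; it is valid on a frame iff R is euclidean.
(A) R is not euclidean (s R t and s R u but not t R u), so the schema fails here.
(B) R is euclidean (any two R-successors of the same world are R-related), so the schema is valid here.
(C) R is not euclidean (v R s and v R v but not s R v), so the schema fails here.
(D) R is not euclidean (t R u and t R t but not u R t), so the schema fails here.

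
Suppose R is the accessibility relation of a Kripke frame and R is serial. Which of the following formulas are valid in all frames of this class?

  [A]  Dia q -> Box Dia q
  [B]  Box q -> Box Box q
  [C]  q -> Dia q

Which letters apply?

(A) Dia q -> Box Dia q is axiom 5, which corresponds to the euclidean property. Such an R need not be euclidean — not valid.
(B) Box q -> Box Box q is axiom 4, which corresponds to transitivity. Such an R need not be transitive — not valid.
(C) q -> Dia q (the dual of axiom T) characterises the reflexive frames. Such an R need not be reflexive — not valid.

none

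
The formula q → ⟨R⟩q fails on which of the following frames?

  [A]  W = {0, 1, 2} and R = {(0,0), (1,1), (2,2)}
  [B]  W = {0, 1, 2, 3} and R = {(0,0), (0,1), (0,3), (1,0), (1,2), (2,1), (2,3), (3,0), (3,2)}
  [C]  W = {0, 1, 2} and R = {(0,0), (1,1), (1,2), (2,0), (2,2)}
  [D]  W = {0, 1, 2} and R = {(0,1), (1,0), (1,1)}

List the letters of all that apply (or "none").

The schema q → ⟨R⟩q is the dual of axiom T; it is valid on a frame iff R is reflexive.
(A) R is reflexive (each world relates to itself), so the schema is valid here.
(B) R is not reflexive (not 1 R 1), so the schema fails here.
(C) R is reflexive (each world relates to itself), so the schema is valid here.
(D) R is not reflexive (not 0 R 0), so the schema fails here.

B, D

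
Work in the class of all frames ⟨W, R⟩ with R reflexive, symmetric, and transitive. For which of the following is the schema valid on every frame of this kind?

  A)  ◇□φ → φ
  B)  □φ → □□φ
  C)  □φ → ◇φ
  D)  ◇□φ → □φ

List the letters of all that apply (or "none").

A relation that is reflexive, symmetric, and transitive is also euclidean and serial.
(A) ◇□φ → φ is the dual of axiom B, which corresponds to symmetry. Every such R is symmetric — valid.
(B) □φ → □□φ (axiom 4) characterises the transitive frames. Every such R is transitive — valid.
(C) axiom D: valid iff R is serial. Every such R is serial — valid.
(D) ◇□φ → □φ is the dual of axiom 5; it is valid on a frame exactly when R is euclidean. Every such R is euclidean, so valid.

A, B, C, D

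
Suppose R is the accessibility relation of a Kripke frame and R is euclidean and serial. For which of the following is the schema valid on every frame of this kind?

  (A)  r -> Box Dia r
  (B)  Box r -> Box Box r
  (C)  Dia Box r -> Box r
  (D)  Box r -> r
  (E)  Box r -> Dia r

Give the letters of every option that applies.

(A) r -> Box Dia r is axiom B; it is valid on a frame exactly when R is symmetric. Such an R need not be symmetric, so not valid.
(B) axiom 4: valid iff R is transitive. Such an R need not be transitive — not valid.
(C) Dia Box r -> Box r is the dual of axiom 5; it is valid on a frame exactly when R is euclidean. Every such R is euclidean, so valid.
(D) Box r -> r is axiom T, which corresponds to reflexivity. Such an R need not be reflexive — not valid.
(E) axiom D: valid iff R is serial. Every such R is serial — valid.

C, E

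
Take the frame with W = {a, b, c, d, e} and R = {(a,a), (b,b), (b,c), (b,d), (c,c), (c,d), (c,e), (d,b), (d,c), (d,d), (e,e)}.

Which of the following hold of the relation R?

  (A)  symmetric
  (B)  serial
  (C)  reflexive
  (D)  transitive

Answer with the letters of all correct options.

B, C

(A) not symmetric: b R c but not c R b.
(B) serial: every world has an R-successor.
(C) reflexive: each world relates to itself.
(D) not transitive: b R c and c R e but not b R e.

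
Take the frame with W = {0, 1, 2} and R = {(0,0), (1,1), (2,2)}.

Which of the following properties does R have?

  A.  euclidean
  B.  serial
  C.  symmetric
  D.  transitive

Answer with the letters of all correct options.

(A) euclidean: any two R-successors of the same world are R-related.
(B) serial: every world has an R-successor.
(C) symmetric: every R-edge is matched by its reverse.
(D) transitive: R is closed under composition.

A, B, C, D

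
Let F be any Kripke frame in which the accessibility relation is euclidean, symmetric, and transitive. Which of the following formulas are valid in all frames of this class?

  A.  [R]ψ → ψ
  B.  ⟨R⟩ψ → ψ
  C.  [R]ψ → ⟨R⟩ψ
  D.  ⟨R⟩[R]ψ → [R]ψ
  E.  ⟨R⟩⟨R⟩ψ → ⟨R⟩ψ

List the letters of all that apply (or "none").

(A) [R]ψ → ψ is axiom T; it is valid on a frame exactly when R is reflexive. Such an R need not be reflexive, so not valid.
(B) ⟨R⟩ψ → ψ is valid only on frames where every R-edge is a self-loop. Such an R need not be a subset of the identity — not valid.
(C) axiom D: valid iff R is serial. Such an R need not be serial — not valid.
(D) the dual of axiom 5: valid iff R is euclidean. Every such R is euclidean — valid.
(E) ⟨R⟩⟨R⟩ψ → ⟨R⟩ψ is the dual of axiom 4, which corresponds to transitivity. Every such R is transitive — valid.

D, E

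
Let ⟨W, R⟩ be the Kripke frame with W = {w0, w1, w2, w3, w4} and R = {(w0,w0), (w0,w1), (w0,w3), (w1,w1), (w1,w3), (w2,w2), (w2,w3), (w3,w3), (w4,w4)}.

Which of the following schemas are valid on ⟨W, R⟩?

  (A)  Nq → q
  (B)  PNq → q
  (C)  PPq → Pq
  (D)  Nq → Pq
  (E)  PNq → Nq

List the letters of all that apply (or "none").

A, C, D

R is reflexive: each world relates to itself.
R is not symmetric: w0 R w1 but not w1 R w0.
R is transitive: R is closed under composition.
R is not euclidean: w0 R w1 and w0 R w0 but not w1 R w0.
R is serial: every world has an R-successor.
(A) axiom T: valid iff R is reflexive. R is reflexive — valid.
(B) the dual of axiom B: valid iff R is symmetric. R is not symmetric — not valid.
(C) PPq → Pq is the dual of axiom 4; it is valid on a frame exactly when R is transitive. R is transitive, so valid.
(D) Nq → Pq is axiom D, which corresponds to seriality. R is serial — valid.
(E) PNq → Nq is the dual of axiom 5, which corresponds to the euclidean property. R is not euclidean — not valid.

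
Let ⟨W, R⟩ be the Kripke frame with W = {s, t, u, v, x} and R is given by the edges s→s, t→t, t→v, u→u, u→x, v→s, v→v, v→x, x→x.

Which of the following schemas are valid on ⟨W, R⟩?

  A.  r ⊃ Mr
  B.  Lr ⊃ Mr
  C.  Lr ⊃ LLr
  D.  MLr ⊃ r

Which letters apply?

A, B

R is reflexive: each world relates to itself.
R is not symmetric: t R v but not v R t.
R is not transitive: t R v and v R s but not t R s.
R is serial: every world has an R-successor.
(A) r ⊃ Mr (the dual of axiom T) characterises the reflexive frames. R is reflexive — valid.
(B) axiom D: valid iff R is serial. R is serial — valid.
(C) Lr ⊃ LLr (axiom 4) characterises the transitive frames. R is not transitive — not valid.
(D) MLr ⊃ r (the dual of axiom B) characterises the symmetric frames. R is not symmetric — not valid.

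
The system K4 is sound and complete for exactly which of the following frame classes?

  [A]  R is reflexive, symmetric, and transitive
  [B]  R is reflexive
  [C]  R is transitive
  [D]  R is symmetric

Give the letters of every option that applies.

C

(A) this class determines S5, not K4.
(B) this class determines T (= KT), not K4.
(C) K4 is sound and complete for exactly this class.
(D) this class determines KB, not K4.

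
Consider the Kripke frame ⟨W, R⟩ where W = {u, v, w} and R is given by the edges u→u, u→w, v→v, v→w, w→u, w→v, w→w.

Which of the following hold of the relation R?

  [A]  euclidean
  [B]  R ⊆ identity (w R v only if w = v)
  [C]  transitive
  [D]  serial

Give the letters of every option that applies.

(A) not euclidean: w R u and w R v but not u R v.
(B) not ⊆ identity: u R w with u ≠ w.
(C) not transitive: u R w and w R v but not u R v.
(D) serial: every world has an R-successor.

D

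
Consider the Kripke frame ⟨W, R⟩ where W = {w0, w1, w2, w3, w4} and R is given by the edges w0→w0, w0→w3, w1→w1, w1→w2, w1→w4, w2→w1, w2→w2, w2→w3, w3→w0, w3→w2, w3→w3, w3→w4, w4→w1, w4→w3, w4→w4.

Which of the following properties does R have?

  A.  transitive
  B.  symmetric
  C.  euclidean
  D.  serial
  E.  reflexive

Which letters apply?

B, D, E

(A) not transitive: w0 R w3 and w3 R w2 but not w0 R w2.
(B) symmetric: every R-edge is matched by its reverse.
(C) not euclidean: w1 R w2 and w1 R w4 but not w2 R w4.
(D) serial: every world has an R-successor.
(E) reflexive: each world relates to itself.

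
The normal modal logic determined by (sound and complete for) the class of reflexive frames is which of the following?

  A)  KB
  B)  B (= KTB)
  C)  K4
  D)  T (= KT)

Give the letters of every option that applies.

D

(A) KB is determined by the class of symmetric frames.
(B) B (= KTB) is determined by the class of reflexive and symmetric frames.
(C) K4 is determined by the class of transitive frames.
(D) T (= KT) is determined by exactly this class.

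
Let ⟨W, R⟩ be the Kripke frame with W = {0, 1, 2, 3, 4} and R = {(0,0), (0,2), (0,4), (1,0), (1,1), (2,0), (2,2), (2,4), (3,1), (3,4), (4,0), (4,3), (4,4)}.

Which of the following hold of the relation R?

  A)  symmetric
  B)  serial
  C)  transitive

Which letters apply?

B

(A) not symmetric: 1 R 0 but not 0 R 1.
(B) serial: every world has an R-successor.
(C) not transitive: 0 R 4 and 4 R 3 but not 0 R 3.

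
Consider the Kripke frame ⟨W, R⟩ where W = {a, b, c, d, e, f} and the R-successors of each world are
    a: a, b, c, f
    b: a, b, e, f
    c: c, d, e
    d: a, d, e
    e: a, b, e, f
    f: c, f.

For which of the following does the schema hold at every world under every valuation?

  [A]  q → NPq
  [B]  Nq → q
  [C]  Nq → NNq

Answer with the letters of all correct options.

B

R is reflexive: each world relates to itself.
R is not symmetric: a R c but not c R a.
R is not transitive: a R b and b R e but not a R e.
(A) q → NPq is axiom B, which corresponds to symmetry. R is not symmetric — not valid.
(B) axiom T: valid iff R is reflexive. R is reflexive — valid.
(C) Nq → NNq is axiom 4, which corresponds to transitivity. R is not transitive — not valid.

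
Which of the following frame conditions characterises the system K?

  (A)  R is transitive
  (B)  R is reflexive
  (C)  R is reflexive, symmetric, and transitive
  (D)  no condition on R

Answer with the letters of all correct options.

D

(A) this class determines K4, not K.
(B) this class determines T (= KT), not K.
(C) this class determines S5, not K.
(D) K is sound and complete for exactly this class.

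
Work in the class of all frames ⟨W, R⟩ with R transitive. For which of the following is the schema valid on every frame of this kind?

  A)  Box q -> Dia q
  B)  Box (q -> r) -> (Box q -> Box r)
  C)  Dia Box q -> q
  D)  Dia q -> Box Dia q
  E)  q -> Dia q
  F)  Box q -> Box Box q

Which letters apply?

B, F

(A) Box q -> Dia q (axiom D) characterises the serial frames. Such an R need not be serial — not valid.
(B) Box (q -> r) -> (Box q -> Box r) is axiom K, valid on every Kripke frame — valid.
(C) Dia Box q -> q is the dual of axiom B, which corresponds to symmetry. Such an R need not be symmetric — not valid.
(D) Dia q -> Box Dia q is axiom 5; it is valid on a frame exactly when R is euclidean. Such an R need not be euclidean, so not valid.
(E) q -> Dia q (the dual of axiom T) characterises the reflexive frames. Such an R need not be reflexive — not valid.
(F) Box q -> Box Box q is axiom 4, which corresponds to transitivity. Every such R is transitive — valid.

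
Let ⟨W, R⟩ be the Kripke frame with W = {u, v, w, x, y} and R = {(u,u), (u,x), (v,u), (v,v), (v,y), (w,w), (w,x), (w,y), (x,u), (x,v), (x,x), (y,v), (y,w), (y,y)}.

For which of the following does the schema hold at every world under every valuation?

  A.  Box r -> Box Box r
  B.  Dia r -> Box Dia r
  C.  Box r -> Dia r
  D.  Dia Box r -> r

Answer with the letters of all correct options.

C

R is not symmetric: v R u but not u R v.
R is not transitive: u R x and x R v but not u R v.
R is not euclidean: v R u and v R v but not u R v.
R is serial: every world has an R-successor.
(A) Box r -> Box Box r (axiom 4) characterises the transitive frames. R is not transitive — not valid.
(B) Dia r -> Box Dia r is axiom 5; it is valid on a frame exactly when R is euclidean. R is not euclidean, so not valid.
(C) Box r -> Dia r (axiom D) characterises the serial frames. R is serial — valid.
(D) Dia Box r -> r is the dual of axiom B, which corresponds to symmetry. R is not symmetric — not valid.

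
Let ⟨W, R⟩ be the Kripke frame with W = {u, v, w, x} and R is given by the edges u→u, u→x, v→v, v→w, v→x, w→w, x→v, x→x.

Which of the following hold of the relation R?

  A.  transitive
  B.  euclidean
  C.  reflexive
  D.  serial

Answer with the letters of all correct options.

C, D

(A) not transitive: u R x and x R v but not u R v.
(B) not euclidean: u R x and u R u but not x R u.
(C) reflexive: each world relates to itself.
(D) serial: every world has an R-successor.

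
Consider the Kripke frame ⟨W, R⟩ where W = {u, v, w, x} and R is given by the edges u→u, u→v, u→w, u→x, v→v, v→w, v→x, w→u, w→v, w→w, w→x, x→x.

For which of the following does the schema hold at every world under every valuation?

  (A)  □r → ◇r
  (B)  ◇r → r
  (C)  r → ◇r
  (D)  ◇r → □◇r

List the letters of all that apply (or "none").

R is reflexive: each world relates to itself.
R is not euclidean: u R v and u R u but not v R u.
R is serial: every world has an R-successor.
R is not a subset of the identity: u R v with u ≠ v.
(A) □r → ◇r (axiom D) characterises the serial frames. R is serial — valid.
(B) ◇r → r is the converse of T; it holds exactly when R ⊆ identity. Here R ⊄ identity — not valid.
(C) r → ◇r is the dual of axiom T, which corresponds to reflexivity. R is reflexive — valid.
(D) axiom 5: valid iff R is euclidean. R is not euclidean — not valid.

A, C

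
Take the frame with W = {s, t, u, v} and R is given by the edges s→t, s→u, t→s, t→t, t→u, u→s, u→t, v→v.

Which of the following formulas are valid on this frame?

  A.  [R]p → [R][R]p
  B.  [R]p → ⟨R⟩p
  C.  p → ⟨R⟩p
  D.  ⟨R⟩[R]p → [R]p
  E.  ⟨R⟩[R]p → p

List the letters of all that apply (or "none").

B, E

R is not reflexive: not s R s.
R is symmetric: every R-edge is matched by its reverse.
R is not transitive: s R t and t R s but not s R s.
R is not euclidean: s R u and s R u but not u R u.
R is serial: every world has an R-successor.
(A) axiom 4: valid iff R is transitive. R is not transitive — not valid.
(B) [R]p → ⟨R⟩p is axiom D; it is valid on a frame exactly when R is serial. R is serial, so valid.
(C) p → ⟨R⟩p (the dual of axiom T) characterises the reflexive frames. R is not reflexive — not valid.
(D) the dual of axiom 5: valid iff R is euclidean. R is not euclidean — not valid.
(E) ⟨R⟩[R]p → p is the dual of axiom B; it is valid on a frame exactly when R is symmetric. R is symmetric, so valid.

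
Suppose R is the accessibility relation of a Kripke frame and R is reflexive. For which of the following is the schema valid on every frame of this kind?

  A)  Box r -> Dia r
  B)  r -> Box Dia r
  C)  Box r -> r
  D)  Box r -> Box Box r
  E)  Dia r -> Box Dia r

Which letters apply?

A reflexive relation is serial.
(A) Box r -> Dia r is axiom D; it is valid on a frame exactly when R is serial. Every such R is serial, so valid.
(B) r -> Box Dia r is axiom B; it is valid on a frame exactly when R is symmetric. Such an R need not be symmetric, so not valid.
(C) axiom T: valid iff R is reflexive. Every such R is reflexive — valid.
(D) Box r -> Box Box r (axiom 4) characterises the transitive frames. Such an R need not be transitive — not valid.
(E) axiom 5: valid iff R is euclidean. Such an R need not be euclidean — not valid.

A, C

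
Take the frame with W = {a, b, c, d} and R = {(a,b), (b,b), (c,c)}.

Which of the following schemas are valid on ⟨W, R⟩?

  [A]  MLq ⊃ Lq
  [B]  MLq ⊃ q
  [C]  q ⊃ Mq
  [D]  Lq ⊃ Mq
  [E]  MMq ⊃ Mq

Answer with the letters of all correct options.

A, E

R is not reflexive: not a R a.
R is not symmetric: a R b but not b R a.
R is transitive: R is closed under composition.
R is euclidean: any two R-successors of the same world are R-related.
R is not serial: d has no R-successor.
(A) MLq ⊃ Lq (the dual of axiom 5) characterises the euclidean frames. R is euclidean — valid.
(B) MLq ⊃ q (the dual of axiom B) characterises the symmetric frames. R is not symmetric — not valid.
(C) q ⊃ Mq is the dual of axiom T; it is valid on a frame exactly when R is reflexive. R is not reflexive, so not valid.
(D) Lq ⊃ Mq (axiom D) characterises the serial frames. R is not serial — not valid.
(E) MMq ⊃ Mq is the dual of axiom 4, which corresponds to transitivity. R is transitive — valid.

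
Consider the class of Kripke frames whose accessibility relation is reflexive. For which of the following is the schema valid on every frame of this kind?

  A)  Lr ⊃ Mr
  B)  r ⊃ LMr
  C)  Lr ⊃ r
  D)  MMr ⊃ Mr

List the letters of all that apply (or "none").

A reflexive relation is serial.
(A) axiom D: valid iff R is serial. Every such R is serial — valid.
(B) axiom B: valid iff R is symmetric. Such an R need not be symmetric — not valid.
(C) Lr ⊃ r is axiom T; it is valid on a frame exactly when R is reflexive. Every such R is reflexive, so valid.
(D) the dual of axiom 4: valid iff R is transitive. Such an R need not be transitive — not valid.

A, C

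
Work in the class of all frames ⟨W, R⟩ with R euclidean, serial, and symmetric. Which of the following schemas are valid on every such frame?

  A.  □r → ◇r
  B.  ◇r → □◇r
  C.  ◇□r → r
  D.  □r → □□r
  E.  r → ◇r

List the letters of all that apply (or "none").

A, B, C, D, E

Serial, symmetric and euclidean together give transitive (from symmetry + euclidean) and then reflexive; the relation is an equivalence.
(A) axiom D: valid iff R is serial. Every such R is serial — valid.
(B) ◇r → □◇r is axiom 5; it is valid on a frame exactly when R is euclidean. Every such R is euclidean, so valid.
(C) ◇□r → r is the dual of axiom B; it is valid on a frame exactly when R is symmetric. Every such R is symmetric, so valid.
(D) □r → □□r is axiom 4; it is valid on a frame exactly when R is transitive. Every such R is transitive, so valid.
(E) the dual of axiom T: valid iff R is reflexive. Every such R is reflexive — valid.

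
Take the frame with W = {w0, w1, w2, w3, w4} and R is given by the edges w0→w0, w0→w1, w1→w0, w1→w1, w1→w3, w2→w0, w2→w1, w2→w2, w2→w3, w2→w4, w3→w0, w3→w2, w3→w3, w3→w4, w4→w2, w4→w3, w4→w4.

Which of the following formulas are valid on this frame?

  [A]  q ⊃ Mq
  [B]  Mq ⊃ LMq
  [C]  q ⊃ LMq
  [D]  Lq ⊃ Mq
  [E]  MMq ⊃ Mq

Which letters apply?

R is reflexive: each world relates to itself.
R is not symmetric: w1 R w3 but not w3 R w1.
R is not transitive: w0 R w1 and w1 R w3 but not w0 R w3.
R is not euclidean: w1 R w0 and w1 R w3 but not w0 R w3.
R is serial: every world has an R-successor.
(A) q ⊃ Mq (the dual of axiom T) characterises the reflexive frames. R is reflexive — valid.
(B) Mq ⊃ LMq is axiom 5; it is valid on a frame exactly when R is euclidean. R is not euclidean, so not valid.
(C) q ⊃ LMq is axiom B, which corresponds to symmetry. R is not symmetric — not valid.
(D) axiom D: valid iff R is serial. R is serial — valid.
(E) MMq ⊃ Mq is the dual of axiom 4; it is valid on a frame exactly when R is transitive. R is not transitive, so not valid.

A, D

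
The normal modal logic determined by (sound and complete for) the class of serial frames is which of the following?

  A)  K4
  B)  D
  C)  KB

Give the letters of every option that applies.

B

(A) K4 is determined by the class of transitive frames.
(B) D is determined by exactly this class.
(C) KB is determined by the class of symmetric frames.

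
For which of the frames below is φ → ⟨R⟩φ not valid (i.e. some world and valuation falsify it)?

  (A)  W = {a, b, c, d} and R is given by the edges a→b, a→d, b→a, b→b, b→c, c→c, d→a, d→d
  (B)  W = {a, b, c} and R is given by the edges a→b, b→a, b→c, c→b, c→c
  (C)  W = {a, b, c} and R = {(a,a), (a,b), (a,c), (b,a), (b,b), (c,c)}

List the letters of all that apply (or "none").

A, B

The schema φ → ⟨R⟩φ is the dual of axiom T; it is valid on a frame iff R is reflexive.
(A) R is not reflexive (not a R a), so the schema fails here.
(B) R is not reflexive (not a R a), so the schema fails here.
(C) R is reflexive (each world relates to itself), so the schema is valid here.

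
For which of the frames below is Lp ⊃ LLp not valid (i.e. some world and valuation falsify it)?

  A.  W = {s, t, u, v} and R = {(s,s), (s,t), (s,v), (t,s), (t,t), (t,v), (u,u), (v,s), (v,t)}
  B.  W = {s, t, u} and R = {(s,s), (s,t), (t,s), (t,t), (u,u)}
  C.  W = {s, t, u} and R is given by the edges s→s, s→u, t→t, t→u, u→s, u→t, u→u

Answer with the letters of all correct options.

A, C

The schema Lp ⊃ LLp is axiom 4; it is valid on a frame iff R is transitive.
(A) R is not transitive (v R s and s R v but not v R v), so the schema fails here.
(B) R is transitive (R is closed under composition), so the schema is valid here.
(C) R is not transitive (s R u and u R t but not s R t), so the schema fails here.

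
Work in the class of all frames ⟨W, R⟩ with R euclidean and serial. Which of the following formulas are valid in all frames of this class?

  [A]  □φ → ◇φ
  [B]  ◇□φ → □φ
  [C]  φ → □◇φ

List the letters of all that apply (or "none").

A, B

(A) □φ → ◇φ (axiom D) characterises the serial frames. Every such R is serial — valid.
(B) ◇□φ → □φ is the dual of axiom 5, which corresponds to the euclidean property. Every such R is euclidean — valid.
(C) φ → □◇φ is axiom B, which corresponds to symmetry. Such an R need not be symmetric — not valid.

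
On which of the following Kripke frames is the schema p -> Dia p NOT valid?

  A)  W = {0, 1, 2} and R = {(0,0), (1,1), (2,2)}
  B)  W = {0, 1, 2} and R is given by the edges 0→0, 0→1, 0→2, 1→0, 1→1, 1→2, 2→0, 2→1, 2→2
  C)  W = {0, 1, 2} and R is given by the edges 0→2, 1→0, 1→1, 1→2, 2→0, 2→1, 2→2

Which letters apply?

The schema p -> Dia p is the dual of axiom T; it is valid on a frame iff R is reflexive.
(A) R is reflexive (each world relates to itself), so the schema is valid here.
(B) R is reflexive (each world relates to itself), so the schema is valid here.
(C) R is not reflexive (not 0 R 0), so the schema fails here.

C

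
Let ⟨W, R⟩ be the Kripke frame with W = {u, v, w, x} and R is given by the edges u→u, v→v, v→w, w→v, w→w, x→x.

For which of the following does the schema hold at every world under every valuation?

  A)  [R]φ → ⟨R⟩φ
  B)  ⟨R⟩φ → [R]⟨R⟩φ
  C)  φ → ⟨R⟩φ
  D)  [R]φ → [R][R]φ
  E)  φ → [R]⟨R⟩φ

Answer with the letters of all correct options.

A, B, C, D, E

R is reflexive: each world relates to itself.
R is symmetric: every R-edge is matched by its reverse.
R is transitive: R is closed under composition.
R is euclidean: any two R-successors of the same world are R-related.
R is serial: every world has an R-successor.
(A) [R]φ → ⟨R⟩φ (axiom D) characterises the serial frames. R is serial — valid.
(B) ⟨R⟩φ → [R]⟨R⟩φ is axiom 5, which corresponds to the euclidean property. R is euclidean — valid.
(C) φ → ⟨R⟩φ is the dual of axiom T; it is valid on a frame exactly when R is reflexive. R is reflexive, so valid.
(D) [R]φ → [R][R]φ (axiom 4) characterises the transitive frames. R is transitive — valid.
(E) φ → [R]⟨R⟩φ (axiom B) characterises the symmetric frames. R is symmetric — valid.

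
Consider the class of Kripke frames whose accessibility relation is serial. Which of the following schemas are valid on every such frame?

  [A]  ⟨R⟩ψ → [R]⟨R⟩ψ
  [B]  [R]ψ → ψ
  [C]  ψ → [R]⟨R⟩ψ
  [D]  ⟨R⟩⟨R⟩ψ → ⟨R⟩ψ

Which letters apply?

none

(A) axiom 5: valid iff R is euclidean. Such an R need not be euclidean — not valid.
(B) [R]ψ → ψ (axiom T) characterises the reflexive frames. Such an R need not be reflexive — not valid.
(C) ψ → [R]⟨R⟩ψ (axiom B) characterises the symmetric frames. Such an R need not be symmetric — not valid.
(D) the dual of axiom 4: valid iff R is transitive. Such an R need not be transitive — not valid.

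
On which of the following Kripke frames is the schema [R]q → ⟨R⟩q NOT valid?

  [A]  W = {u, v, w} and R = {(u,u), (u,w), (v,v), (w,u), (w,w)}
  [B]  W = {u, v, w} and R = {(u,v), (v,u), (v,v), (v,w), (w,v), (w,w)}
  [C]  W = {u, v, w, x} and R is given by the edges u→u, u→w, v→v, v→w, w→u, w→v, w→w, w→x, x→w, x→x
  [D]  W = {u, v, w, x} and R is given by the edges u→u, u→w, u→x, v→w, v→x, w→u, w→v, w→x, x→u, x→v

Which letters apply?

The schema [R]q → ⟨R⟩q is axiom D; it is valid on a frame iff R is serial.
(A) R is serial (every world has an R-successor), so the schema is valid here.
(B) R is serial (every world has an R-successor), so the schema is valid here.
(C) R is serial (every world has an R-successor), so the schema is valid here.
(D) R is serial (every world has an R-successor), so the schema is valid here.

none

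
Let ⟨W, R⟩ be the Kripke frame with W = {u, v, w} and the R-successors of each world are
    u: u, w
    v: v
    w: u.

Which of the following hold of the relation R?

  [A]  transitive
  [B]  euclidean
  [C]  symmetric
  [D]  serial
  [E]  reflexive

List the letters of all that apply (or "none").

(A) not transitive: w R u and u R w but not w R w.
(B) not euclidean: u R w and u R w but not w R w.
(C) symmetric: every R-edge is matched by its reverse.
(D) serial: every world has an R-successor.
(E) not reflexive: not w R w.

C, D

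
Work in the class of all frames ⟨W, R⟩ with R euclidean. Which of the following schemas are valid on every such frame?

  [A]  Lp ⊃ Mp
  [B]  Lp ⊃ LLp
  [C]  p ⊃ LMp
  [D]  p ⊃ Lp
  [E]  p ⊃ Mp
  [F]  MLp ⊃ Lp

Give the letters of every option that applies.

F

(A) Lp ⊃ Mp (axiom D) characterises the serial frames. Such an R need not be serial — not valid.
(B) Lp ⊃ LLp is axiom 4; it is valid on a frame exactly when R is transitive. Such an R need not be transitive, so not valid.
(C) p ⊃ LMp is axiom B, which corresponds to symmetry. Such an R need not be symmetric — not valid.
(D) p ⊃ Lp (equivalent to ◇p→p) corresponds to R being a subset of the identity. Such an R need not be a subset of the identity, so not valid.
(E) p ⊃ Mp is the dual of axiom T, which corresponds to reflexivity. Such an R need not be reflexive — not valid.
(F) MLp ⊃ Lp is the dual of axiom 5; it is valid on a frame exactly when R is euclidean. Every such R is euclidean, so valid.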